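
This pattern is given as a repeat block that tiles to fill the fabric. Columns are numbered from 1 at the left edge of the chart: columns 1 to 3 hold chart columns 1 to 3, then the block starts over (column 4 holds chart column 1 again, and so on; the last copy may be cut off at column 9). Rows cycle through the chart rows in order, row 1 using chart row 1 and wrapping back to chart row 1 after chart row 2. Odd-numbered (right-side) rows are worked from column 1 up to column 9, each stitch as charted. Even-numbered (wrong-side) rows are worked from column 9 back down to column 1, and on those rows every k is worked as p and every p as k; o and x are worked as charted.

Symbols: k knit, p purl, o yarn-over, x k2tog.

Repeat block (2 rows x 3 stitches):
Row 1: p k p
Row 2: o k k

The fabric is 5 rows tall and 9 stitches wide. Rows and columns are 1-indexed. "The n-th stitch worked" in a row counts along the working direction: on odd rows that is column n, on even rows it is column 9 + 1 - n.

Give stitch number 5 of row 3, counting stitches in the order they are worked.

For row 3: chart row = ((3-1) mod 2) + 1 = 1; this is a RS (odd) row.
Chart row 1 tiled across columns 1-9: p k p p k p p k p
Right side: take the tiled row as-is (worked left to right from column 1).
Stitch 5 in working order -> k

Result:
k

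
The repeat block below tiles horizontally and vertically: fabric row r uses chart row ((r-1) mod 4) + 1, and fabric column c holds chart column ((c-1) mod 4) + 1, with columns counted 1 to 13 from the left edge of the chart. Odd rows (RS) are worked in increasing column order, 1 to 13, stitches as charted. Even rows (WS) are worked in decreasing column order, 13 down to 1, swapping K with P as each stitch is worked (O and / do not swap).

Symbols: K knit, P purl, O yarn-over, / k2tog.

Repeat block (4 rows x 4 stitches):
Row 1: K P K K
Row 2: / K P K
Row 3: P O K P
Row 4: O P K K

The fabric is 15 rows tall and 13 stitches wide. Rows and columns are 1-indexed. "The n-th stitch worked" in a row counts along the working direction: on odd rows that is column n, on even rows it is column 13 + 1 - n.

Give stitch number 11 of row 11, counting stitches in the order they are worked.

Result:
K

Derivation:
For row 11: chart row = ((11-1) mod 4) + 1 = 3; this is a RS (odd) row.
Chart row 3 tiled across columns 1-13: P O K P P O K P P O K P P
Right side: take the tiled row as-is (worked left to right from column 1).
The 11th stitch worked is K.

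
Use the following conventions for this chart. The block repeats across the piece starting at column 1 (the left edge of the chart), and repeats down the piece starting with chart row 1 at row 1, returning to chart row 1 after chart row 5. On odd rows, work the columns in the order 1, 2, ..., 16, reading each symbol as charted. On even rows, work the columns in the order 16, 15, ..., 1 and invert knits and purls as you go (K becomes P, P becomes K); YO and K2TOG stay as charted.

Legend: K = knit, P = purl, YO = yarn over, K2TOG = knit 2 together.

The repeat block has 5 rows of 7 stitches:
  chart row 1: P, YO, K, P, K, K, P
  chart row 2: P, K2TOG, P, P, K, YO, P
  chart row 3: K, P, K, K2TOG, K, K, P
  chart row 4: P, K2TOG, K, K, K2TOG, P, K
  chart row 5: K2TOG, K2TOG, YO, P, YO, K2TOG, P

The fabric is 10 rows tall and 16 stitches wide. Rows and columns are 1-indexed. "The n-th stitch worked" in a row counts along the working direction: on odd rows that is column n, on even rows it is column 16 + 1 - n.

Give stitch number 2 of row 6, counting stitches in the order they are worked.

Row 6: (6-1) mod 5 = 0, so use chart row 1. Even row -> WS.
Chart row 1 tiled across columns 1-16: P YO K P K K P P YO K P K K P P YO
WS row: flip the tiled sequence (start at column 16) and apply K<->P; YO and K2TOG stay.
Row 6 as worked: YO K K P P K P YO K K P P K P YO K
Counting 2 along the worked row gives K.

Result:
K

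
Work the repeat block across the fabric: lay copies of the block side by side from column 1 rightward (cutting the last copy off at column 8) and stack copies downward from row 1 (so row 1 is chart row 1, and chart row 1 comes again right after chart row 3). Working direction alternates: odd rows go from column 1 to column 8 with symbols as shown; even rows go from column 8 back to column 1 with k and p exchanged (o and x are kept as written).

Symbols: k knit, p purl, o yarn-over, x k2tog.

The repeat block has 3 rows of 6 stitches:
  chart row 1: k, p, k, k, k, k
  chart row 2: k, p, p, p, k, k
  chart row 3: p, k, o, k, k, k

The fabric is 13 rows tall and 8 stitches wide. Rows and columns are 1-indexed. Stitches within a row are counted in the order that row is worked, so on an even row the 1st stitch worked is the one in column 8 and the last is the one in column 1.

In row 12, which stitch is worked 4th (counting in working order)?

Row 12: (12-1) mod 3 = 2, so use chart row 3. Even row -> WS.
Chart row 3 tiled across columns 1-8: p k o k k k p k
WS row: flip the tiled sequence (start at column 8) and apply k<->p; o and x stay.
Row 12 as worked: p k p p p o p k
Stitch 4 in working order -> p

Result:
p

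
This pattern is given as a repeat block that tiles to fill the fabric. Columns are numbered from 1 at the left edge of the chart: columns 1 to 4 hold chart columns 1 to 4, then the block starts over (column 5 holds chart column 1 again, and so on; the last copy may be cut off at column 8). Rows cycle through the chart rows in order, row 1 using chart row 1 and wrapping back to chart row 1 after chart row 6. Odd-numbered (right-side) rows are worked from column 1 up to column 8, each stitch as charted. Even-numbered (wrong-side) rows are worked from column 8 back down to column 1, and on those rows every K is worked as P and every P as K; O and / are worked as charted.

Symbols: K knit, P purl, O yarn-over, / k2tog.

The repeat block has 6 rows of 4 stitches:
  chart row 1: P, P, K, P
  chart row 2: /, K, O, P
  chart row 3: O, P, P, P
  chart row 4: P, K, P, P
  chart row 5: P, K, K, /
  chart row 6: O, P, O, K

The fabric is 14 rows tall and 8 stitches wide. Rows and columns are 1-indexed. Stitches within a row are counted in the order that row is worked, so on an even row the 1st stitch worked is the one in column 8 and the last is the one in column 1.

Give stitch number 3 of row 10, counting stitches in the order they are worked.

== STITCH ==
P

Derivation:
Row 10: (10-1) mod 6 = 3, so use chart row 4. Even row -> WS.
Chart row 4 tiled across columns 1-8: P K P P P K P P
Wrong side: read the tiled row from column 8 down to 1 and exchange K with P (leave O, /).
Row 10 as worked: K K P K K K P K
Stitch 3 in working order -> P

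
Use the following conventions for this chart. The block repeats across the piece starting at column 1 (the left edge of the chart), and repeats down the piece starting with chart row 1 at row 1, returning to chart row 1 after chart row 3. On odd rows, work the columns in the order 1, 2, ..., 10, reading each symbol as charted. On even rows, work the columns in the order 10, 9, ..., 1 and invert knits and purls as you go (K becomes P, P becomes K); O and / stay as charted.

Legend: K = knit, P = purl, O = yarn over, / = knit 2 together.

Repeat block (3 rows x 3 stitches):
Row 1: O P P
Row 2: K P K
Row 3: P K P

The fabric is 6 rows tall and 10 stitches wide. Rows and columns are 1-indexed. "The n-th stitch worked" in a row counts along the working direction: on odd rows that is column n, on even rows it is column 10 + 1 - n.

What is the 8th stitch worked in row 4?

Row 4: (4-1) mod 3 = 0, so use chart row 1. Even row -> WS.
Chart row 1 tiled across columns 1-10: O P P O P P O P P O
Wrong side: read the tiled row from column 10 down to 1 and exchange K with P (leave O, /).
Row 4 as worked: O K K O K K O K K O
Counting 8 along the worked row gives K.

Result:
K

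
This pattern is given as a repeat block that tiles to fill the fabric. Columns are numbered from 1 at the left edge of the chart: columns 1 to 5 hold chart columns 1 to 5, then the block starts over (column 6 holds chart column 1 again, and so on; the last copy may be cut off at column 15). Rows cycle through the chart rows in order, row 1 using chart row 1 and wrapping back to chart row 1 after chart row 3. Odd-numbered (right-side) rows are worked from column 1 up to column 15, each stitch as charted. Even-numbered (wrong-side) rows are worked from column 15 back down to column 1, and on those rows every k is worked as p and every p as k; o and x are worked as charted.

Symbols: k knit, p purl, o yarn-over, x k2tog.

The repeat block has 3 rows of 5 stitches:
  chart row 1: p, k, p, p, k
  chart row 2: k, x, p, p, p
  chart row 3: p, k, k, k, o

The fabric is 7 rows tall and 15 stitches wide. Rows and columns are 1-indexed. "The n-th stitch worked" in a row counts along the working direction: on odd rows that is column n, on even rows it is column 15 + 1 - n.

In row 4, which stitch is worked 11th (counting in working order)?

Row 4 uses chart row ((4-1) mod 3)+1 = 1. Row 4 is even, so WS.
Chart row 1 tiled across columns 1-15: p k p p k p k p p k p k p p k
WS row: flip the tiled sequence (start at column 15) and apply k<->p; o and x stay.
Row 4 as worked: p k k p k p k k p k p k k p k
Counting 11 along the worked row gives p.

== STITCH ==
p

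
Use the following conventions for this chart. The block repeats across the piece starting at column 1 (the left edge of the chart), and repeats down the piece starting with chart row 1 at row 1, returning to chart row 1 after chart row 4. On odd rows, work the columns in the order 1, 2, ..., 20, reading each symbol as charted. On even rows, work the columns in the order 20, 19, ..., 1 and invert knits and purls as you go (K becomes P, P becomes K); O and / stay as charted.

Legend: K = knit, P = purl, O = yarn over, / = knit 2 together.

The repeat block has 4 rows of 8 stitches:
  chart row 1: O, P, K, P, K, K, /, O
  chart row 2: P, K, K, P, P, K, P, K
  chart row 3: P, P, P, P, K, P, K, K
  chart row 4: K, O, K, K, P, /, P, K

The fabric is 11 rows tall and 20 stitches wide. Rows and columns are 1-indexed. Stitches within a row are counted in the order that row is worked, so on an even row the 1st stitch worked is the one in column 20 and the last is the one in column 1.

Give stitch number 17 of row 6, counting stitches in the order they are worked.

For row 6: chart row = ((6-1) mod 4) + 1 = 2; this is a WS (even) row.
Chart row 2 tiled across columns 1-20: P K K P P K P K P K K P P K P K P K K P
WS row: flip the tiled sequence (start at column 20) and apply K<->P; O and / stay.
Row 6 as worked: K P P K P K P K K P P K P K P K K P P K
The 17th stitch worked is K.

Stitch:
K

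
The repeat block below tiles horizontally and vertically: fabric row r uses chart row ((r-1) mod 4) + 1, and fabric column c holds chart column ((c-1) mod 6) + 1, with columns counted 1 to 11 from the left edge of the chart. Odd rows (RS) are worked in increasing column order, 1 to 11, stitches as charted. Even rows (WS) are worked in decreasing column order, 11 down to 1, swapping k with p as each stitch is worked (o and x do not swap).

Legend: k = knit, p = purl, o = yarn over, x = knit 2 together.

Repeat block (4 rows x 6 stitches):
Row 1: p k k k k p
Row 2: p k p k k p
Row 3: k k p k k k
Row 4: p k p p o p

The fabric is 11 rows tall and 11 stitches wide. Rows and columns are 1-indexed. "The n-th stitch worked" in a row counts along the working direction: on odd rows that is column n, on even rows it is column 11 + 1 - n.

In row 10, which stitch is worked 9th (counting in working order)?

== STITCH ==
k

Derivation:
Row 10: (10-1) mod 4 = 1, so use chart row 2. Even row -> WS.
Chart row 2 tiled across columns 1-11: p k p k k p p k p k k
Wrong side: read the tiled row from column 11 down to 1 and exchange k with p (leave o, x).
Row 10 as worked: p p k p k k p p k p k
Stitch 9 in working order -> k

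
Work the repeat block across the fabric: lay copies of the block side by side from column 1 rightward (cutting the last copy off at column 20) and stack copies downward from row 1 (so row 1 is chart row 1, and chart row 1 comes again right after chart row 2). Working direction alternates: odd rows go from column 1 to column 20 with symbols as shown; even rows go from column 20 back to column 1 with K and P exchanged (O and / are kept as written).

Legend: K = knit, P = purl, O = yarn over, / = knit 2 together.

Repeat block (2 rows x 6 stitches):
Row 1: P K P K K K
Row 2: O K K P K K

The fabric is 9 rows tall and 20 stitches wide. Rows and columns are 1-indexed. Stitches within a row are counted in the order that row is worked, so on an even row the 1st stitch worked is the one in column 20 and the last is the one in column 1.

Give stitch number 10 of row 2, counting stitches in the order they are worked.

== STITCH ==
P

Derivation:
For row 2: chart row = ((2-1) mod 2) + 1 = 2; this is a WS (even) row.
Chart row 2 tiled across columns 1-20: O K K P K K O K K P K K O K K P K K O K
Wrong side: read the tiled row from column 20 down to 1 and exchange K with P (leave O, /).
Row 2 as worked: P O P P K P P O P P K P P O P P K P P O
The 10th stitch worked is P.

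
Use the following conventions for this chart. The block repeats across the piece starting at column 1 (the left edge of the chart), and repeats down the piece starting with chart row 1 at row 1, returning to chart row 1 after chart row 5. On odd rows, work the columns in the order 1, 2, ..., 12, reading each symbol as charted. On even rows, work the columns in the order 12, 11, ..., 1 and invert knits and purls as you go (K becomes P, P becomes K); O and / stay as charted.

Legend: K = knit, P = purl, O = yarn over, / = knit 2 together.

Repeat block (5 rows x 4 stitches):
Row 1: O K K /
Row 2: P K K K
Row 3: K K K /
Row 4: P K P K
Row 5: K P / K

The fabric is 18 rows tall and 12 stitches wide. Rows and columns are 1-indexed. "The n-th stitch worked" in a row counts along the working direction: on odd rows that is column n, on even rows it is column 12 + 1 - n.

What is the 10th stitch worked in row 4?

Stitch:
K

Derivation:
For row 4: chart row = ((4-1) mod 5) + 1 = 4; this is a WS (even) row.
Chart row 4 tiled across columns 1-12: P K P K P K P K P K P K
WS row: flip the tiled sequence (start at column 12) and apply K<->P; O and / stay.
Row 4 as worked: P K P K P K P K P K P K
Counting 10 along the worked row gives K.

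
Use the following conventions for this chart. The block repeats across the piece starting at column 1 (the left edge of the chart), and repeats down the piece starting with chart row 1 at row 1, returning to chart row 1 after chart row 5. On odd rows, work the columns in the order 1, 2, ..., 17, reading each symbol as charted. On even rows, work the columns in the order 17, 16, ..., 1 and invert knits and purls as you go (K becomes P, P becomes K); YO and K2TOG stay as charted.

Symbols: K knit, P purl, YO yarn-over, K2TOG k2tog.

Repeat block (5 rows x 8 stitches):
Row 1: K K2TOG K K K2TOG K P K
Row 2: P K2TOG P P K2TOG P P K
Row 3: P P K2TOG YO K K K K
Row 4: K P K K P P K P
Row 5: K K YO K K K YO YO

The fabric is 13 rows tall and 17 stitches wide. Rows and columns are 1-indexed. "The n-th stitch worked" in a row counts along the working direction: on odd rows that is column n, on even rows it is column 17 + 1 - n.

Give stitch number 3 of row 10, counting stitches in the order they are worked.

For row 10: chart row = ((10-1) mod 5) + 1 = 5; this is a WS (even) row.
Chart row 5 tiled across columns 1-17: K K YO K K K YO YO K K YO K K K YO YO K
Wrong side: read the tiled row from column 17 down to 1 and exchange K with P (leave YO, K2TOG).
Row 10 as worked: P YO YO P P P YO P P YO YO P P P YO P P
The 3rd stitch worked is YO.

Result:
YO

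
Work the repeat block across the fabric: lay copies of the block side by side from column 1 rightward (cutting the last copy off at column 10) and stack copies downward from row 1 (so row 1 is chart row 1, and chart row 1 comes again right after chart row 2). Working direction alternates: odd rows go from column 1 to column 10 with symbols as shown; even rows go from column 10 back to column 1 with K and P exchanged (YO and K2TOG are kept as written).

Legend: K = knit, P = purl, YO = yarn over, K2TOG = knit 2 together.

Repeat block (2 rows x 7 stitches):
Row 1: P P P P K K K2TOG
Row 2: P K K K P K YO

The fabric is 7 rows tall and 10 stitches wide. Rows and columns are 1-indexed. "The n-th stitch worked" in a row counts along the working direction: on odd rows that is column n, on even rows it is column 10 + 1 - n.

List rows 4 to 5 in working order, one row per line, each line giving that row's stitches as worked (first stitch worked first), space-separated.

Rows as worked:
P P K YO P K P P P K
P P P P K K K2TOG P P P

Derivation:
Row 4: chart row 2, WS - tiled (columns 1-10): P K K K P K YO P K K; work from column 10 back to 1 with K<->P swapped.
Row 5: chart row 1, RS - tile across columns 1-10 and work as-is.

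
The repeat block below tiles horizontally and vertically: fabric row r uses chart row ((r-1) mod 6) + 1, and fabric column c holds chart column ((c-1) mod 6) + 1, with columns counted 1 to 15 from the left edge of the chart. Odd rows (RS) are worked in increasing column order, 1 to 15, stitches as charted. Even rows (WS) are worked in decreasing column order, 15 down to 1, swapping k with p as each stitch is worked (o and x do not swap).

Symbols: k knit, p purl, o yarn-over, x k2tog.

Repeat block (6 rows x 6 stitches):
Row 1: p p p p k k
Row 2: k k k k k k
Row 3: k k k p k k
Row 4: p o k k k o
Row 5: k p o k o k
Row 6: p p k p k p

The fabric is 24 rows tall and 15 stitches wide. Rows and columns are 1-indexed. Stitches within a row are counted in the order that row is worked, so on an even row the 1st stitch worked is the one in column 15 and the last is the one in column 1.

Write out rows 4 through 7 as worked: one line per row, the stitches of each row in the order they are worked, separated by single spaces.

Row 4: chart row 4, WS - tiled (columns 1-15): p o k k k o p o k k k o p o k; work from column 15 back to 1 with k<->p swapped.
Row 5: chart row 5, RS - tile across columns 1-15 and work as-is.
Row 6: chart row 6, WS - tiled (columns 1-15): p p k p k p p p k p k p p p k; work from column 15 back to 1 with k<->p swapped.
Row 7: chart row 1, RS - tile across columns 1-15 and work as-is.

Rows as worked:
p o k o p p p o k o p p p o k
k p o k o k k p o k o k k p o
p k k k p k p k k k p k p k k
p p p p k k p p p p k k p p p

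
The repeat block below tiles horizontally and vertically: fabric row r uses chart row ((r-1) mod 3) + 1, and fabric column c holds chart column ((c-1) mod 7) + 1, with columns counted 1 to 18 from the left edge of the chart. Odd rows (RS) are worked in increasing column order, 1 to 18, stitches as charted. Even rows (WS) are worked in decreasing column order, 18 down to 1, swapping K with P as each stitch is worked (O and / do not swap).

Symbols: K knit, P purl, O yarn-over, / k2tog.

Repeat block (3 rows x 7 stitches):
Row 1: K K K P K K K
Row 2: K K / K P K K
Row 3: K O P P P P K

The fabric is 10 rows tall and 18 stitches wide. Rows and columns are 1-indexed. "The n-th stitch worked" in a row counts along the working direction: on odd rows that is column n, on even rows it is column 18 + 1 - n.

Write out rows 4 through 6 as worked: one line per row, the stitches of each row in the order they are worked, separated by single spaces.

Rows as worked:
K P P P P P P K P P P P P P K P P P
K K / K P K K K K / K P K K K K / K
K K O P P K K K K O P P K K K K O P

Derivation:
Row 4: chart row 1, WS - tiled (columns 1-18): K K K P K K K K K K P K K K K K K P; work from column 18 back to 1 with K<->P swapped.
Row 5: chart row 2, RS - tile across columns 1-18 and work as-is.
Row 6: chart row 3, WS - tiled (columns 1-18): K O P P P P K K O P P P P K K O P P; work from column 18 back to 1 with K<->P swapped.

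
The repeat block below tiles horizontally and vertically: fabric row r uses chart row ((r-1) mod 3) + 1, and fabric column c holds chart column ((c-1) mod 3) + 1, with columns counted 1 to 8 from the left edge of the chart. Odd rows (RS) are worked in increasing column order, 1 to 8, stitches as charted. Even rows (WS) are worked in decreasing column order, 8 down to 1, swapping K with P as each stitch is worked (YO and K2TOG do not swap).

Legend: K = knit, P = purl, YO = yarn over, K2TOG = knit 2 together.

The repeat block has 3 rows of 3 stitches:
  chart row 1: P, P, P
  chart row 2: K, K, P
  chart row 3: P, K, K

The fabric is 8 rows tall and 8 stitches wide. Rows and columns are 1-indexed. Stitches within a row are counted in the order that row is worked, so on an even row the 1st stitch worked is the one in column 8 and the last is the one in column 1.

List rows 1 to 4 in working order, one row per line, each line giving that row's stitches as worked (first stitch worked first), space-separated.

Row 1: chart row 1, RS - tile across columns 1-8 and work as-is.
Row 2: chart row 2, WS - tiled (columns 1-8): K K P K K P K K; work from column 8 back to 1 with K<->P swapped.
Row 3: chart row 3, RS - tile across columns 1-8 and work as-is.
Row 4: chart row 1, WS - tiled (columns 1-8): P P P P P P P P; work from column 8 back to 1 with K<->P swapped.

Rows as worked:
P P P P P P P P
P P K P P K P P
P K K P K K P K
K K K K K K K K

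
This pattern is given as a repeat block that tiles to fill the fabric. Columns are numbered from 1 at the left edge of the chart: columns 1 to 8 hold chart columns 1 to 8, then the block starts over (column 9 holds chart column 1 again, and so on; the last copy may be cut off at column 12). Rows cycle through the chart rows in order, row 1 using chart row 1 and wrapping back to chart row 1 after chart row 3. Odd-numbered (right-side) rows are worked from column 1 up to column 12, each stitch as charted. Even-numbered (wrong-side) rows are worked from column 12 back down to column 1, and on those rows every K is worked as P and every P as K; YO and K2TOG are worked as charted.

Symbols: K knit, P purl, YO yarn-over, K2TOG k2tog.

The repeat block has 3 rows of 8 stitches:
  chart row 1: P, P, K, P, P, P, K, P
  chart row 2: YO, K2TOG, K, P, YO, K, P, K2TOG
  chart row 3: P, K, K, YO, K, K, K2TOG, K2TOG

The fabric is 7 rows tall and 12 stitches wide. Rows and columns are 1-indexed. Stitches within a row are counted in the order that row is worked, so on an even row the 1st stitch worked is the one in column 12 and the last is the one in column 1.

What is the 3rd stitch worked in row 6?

Stitch:
P

Derivation:
For row 6: chart row = ((6-1) mod 3) + 1 = 3; this is a WS (even) row.
Chart row 3 tiled across columns 1-12: P K K YO K K K2TOG K2TOG P K K YO
Wrong side: read the tiled row from column 12 down to 1 and exchange K with P (leave YO, K2TOG).
Row 6 as worked: YO P P K K2TOG K2TOG P P YO P P K
Counting 3 along the worked row gives P.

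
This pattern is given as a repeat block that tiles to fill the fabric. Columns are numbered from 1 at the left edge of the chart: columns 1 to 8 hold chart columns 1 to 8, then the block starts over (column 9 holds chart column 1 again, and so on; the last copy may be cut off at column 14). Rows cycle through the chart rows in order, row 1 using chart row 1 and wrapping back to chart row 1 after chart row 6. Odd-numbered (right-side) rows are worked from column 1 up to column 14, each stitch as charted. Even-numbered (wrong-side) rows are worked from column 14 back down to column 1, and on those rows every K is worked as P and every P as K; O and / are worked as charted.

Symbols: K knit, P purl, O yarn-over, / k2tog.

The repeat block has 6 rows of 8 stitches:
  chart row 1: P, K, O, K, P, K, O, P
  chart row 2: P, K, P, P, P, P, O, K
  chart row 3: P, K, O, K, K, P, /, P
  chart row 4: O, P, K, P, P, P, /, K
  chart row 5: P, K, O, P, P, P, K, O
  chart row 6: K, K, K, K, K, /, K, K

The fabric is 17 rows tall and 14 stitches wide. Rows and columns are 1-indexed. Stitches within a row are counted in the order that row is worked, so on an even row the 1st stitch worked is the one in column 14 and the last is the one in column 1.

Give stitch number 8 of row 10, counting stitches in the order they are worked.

For row 10: chart row = ((10-1) mod 6) + 1 = 4; this is a WS (even) row.
Chart row 4 tiled across columns 1-14: O P K P P P / K O P K P P P
WS row: flip the tiled sequence (start at column 14) and apply K<->P; O and / stay.
Row 10 as worked: K K K P K O P / K K K P K O
The 8th stitch worked is /.

Result:
/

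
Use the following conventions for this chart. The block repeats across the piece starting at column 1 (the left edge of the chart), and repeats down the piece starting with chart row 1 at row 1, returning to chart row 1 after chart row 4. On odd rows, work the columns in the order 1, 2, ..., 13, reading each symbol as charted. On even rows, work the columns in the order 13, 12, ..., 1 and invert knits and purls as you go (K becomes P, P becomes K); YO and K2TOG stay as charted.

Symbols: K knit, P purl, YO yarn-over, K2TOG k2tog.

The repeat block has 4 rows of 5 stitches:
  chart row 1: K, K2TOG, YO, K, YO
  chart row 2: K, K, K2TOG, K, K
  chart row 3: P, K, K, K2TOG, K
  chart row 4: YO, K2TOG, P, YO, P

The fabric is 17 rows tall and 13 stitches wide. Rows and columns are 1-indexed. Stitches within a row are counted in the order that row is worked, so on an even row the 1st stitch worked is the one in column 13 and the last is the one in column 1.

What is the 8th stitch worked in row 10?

Row 10: (10-1) mod 4 = 1, so use chart row 2. Even row -> WS.
Chart row 2 tiled across columns 1-13: K K K2TOG K K K K K2TOG K K K K K2TOG
WS row: flip the tiled sequence (start at column 13) and apply K<->P; YO and K2TOG stay.
Row 10 as worked: K2TOG P P P P K2TOG P P P P K2TOG P P
Counting 8 along the worked row gives P.

Stitch:
P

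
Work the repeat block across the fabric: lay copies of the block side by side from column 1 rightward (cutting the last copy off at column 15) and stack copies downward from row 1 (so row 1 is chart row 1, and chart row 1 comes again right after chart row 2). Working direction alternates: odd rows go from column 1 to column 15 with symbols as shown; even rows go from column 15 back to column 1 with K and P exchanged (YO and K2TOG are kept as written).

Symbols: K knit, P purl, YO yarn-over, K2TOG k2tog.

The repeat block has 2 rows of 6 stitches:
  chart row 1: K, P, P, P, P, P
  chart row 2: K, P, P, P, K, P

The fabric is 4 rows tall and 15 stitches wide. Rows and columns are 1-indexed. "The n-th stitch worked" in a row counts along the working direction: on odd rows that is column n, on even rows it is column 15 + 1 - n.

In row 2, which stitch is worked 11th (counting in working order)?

Result:
P

Derivation:
Row 2: (2-1) mod 2 = 1, so use chart row 2. Even row -> WS.
Chart row 2 tiled across columns 1-15: K P P P K P K P P P K P K P P
WS: work from column 15 back to column 1 (reverse the tiled row), swapping K<->P (YO and K2TOG unchanged).
Row 2 as worked: K K P K P K K K P K P K K K P
The 11th stitch worked is P.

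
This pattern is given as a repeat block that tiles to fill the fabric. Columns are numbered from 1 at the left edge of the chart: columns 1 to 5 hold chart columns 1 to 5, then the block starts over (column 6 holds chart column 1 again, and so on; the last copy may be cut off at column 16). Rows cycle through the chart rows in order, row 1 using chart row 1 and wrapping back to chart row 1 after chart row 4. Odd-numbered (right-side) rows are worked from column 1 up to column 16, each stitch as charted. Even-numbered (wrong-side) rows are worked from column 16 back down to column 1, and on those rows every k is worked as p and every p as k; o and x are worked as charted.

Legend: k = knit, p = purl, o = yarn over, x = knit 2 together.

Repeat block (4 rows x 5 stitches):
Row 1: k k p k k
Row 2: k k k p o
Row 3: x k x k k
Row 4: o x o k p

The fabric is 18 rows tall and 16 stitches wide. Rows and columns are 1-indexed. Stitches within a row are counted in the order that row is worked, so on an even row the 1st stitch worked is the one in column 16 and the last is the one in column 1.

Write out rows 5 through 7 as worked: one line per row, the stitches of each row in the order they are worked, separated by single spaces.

== ROWS AS WORKED ==
k k p k k k k p k k k k p k k k
p o k p p p o k p p p o k p p p
x k x k k x k x k k x k x k k x

Derivation:
Row 5: chart row 1, RS - tile across columns 1-16 and work as-is.
Row 6: chart row 2, WS - tiled (columns 1-16): k k k p o k k k p o k k k p o k; work from column 16 back to 1 with k<->p swapped.
Row 7: chart row 3, RS - tile across columns 1-16 and work as-is.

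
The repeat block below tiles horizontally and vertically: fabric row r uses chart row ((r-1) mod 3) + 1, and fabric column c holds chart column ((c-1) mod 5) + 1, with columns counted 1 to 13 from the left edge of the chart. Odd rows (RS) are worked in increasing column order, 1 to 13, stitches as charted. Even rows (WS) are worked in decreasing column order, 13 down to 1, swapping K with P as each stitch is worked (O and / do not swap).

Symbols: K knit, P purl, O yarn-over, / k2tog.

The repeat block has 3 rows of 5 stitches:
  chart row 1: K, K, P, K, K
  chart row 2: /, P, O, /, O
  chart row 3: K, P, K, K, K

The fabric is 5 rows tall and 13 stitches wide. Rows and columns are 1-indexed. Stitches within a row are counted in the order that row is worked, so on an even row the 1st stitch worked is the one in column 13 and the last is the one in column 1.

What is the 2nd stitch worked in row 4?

For row 4: chart row = ((4-1) mod 3) + 1 = 1; this is a WS (even) row.
Chart row 1 tiled across columns 1-13: K K P K K K K P K K K K P
WS: work from column 13 back to column 1 (reverse the tiled row), swapping K<->P (O and / unchanged).
Row 4 as worked: K P P P P K P P P P K P P
Stitch 2 in working order -> P

Result:
P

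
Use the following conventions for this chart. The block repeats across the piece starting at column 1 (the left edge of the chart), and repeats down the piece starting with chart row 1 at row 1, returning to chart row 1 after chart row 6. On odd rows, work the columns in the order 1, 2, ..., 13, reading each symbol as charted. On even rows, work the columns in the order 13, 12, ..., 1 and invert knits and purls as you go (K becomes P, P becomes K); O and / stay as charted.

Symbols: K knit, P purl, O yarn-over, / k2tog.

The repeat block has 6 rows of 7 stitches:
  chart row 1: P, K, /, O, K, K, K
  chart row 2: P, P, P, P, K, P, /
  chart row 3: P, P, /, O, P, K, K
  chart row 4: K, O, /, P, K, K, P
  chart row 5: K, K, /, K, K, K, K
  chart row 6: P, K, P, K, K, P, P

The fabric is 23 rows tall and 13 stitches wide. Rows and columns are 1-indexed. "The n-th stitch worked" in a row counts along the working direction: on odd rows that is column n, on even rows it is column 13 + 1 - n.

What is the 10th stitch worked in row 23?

== STITCH ==
/

Derivation:
Row 23: (23-1) mod 6 = 4, so use chart row 5. Odd row -> RS.
Chart row 5 tiled across columns 1-13: K K / K K K K K K / K K K
Right side: take the tiled row as-is (worked left to right from column 1).
The 10th stitch worked is /.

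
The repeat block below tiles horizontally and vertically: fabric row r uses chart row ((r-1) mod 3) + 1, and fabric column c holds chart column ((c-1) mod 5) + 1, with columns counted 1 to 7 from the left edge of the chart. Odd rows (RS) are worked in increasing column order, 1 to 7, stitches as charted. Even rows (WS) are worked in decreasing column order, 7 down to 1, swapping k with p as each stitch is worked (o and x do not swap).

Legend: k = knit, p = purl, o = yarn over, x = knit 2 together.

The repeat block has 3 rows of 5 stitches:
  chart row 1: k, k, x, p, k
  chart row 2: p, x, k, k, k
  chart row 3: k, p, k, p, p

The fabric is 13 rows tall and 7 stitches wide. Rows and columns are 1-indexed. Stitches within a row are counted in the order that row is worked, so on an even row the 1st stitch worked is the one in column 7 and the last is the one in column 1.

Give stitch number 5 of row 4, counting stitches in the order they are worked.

For row 4: chart row = ((4-1) mod 3) + 1 = 1; this is a WS (even) row.
Chart row 1 tiled across columns 1-7: k k x p k k k
Wrong side: read the tiled row from column 7 down to 1 and exchange k with p (leave o, x).
Row 4 as worked: p p p k x p p
The 5th stitch worked is x.

== STITCH ==
x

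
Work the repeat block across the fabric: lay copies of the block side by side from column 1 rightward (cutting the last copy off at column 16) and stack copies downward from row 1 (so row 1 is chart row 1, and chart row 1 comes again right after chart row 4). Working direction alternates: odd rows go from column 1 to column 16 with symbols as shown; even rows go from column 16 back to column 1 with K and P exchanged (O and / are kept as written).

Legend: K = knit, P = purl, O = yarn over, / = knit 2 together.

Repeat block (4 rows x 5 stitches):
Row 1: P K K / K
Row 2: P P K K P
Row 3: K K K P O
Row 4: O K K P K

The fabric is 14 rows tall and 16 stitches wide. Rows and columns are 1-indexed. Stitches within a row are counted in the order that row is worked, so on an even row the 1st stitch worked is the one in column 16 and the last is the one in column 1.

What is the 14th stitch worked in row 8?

Stitch:
P

Derivation:
Row 8 uses chart row ((8-1) mod 4)+1 = 4. Row 8 is even, so WS.
Chart row 4 tiled across columns 1-16: O K K P K O K K P K O K K P K O
Wrong side: read the tiled row from column 16 down to 1 and exchange K with P (leave O, /).
Row 8 as worked: O P K P P O P K P P O P K P P O
The 14th stitch worked is P.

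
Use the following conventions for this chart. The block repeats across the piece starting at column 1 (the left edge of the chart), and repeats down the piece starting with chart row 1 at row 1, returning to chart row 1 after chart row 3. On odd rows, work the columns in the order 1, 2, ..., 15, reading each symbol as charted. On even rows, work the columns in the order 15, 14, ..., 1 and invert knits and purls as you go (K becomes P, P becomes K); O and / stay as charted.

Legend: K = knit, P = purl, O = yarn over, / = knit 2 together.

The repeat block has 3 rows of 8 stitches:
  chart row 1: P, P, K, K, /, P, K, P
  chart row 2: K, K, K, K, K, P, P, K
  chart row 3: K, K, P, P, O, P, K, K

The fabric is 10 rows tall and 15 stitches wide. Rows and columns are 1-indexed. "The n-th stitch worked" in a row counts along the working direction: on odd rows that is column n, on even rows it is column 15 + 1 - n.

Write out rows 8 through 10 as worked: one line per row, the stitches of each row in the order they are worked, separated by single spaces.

Result:
K K P P P P P P K K P P P P P
K K P P O P K K K K P P O P K
P K / P P K K K P K / P P K K

Derivation:
Row 8: chart row 2, WS - tiled (columns 1-15): K K K K K P P K K K K K K P P; work from column 15 back to 1 with K<->P swapped.
Row 9: chart row 3, RS - tile across columns 1-15 and work as-is.
Row 10: chart row 1, WS - tiled (columns 1-15): P P K K / P K P P P K K / P K; work from column 15 back to 1 with K<->P swapped.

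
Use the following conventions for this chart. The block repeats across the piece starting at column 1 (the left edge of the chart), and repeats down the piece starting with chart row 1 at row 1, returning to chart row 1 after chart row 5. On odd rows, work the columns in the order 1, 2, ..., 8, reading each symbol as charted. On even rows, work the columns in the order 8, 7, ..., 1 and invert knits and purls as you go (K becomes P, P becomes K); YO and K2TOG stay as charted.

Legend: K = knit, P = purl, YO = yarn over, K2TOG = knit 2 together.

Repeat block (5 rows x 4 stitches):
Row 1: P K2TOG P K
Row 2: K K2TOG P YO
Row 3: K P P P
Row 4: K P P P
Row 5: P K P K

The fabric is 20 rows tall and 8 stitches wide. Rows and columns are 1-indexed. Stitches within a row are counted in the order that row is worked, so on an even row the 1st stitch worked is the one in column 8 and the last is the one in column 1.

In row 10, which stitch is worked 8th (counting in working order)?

Result:
K

Derivation:
Row 10 uses chart row ((10-1) mod 5)+1 = 5. Row 10 is even, so WS.
Chart row 5 tiled across columns 1-8: P K P K P K P K
WS row: flip the tiled sequence (start at column 8) and apply K<->P; YO and K2TOG stay.
Row 10 as worked: P K P K P K P K
Counting 8 along the worked row gives K.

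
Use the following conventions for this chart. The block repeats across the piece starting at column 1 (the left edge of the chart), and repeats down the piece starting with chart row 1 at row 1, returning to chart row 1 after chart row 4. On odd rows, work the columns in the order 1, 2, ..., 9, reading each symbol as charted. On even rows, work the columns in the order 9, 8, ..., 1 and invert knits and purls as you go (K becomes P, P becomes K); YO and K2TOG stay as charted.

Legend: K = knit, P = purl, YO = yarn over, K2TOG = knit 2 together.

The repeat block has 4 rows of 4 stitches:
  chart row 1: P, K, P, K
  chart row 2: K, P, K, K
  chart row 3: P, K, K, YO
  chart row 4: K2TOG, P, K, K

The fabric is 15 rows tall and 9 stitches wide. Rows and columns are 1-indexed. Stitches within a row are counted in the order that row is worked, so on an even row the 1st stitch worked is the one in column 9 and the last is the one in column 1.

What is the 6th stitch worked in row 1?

== STITCH ==
K

Derivation:
For row 1: chart row = ((1-1) mod 4) + 1 = 1; this is a RS (odd) row.
Chart row 1 tiled across columns 1-9: P K P K P K P K P
Right side: take the tiled row as-is (worked left to right from column 1).
The 6th stitch worked is K.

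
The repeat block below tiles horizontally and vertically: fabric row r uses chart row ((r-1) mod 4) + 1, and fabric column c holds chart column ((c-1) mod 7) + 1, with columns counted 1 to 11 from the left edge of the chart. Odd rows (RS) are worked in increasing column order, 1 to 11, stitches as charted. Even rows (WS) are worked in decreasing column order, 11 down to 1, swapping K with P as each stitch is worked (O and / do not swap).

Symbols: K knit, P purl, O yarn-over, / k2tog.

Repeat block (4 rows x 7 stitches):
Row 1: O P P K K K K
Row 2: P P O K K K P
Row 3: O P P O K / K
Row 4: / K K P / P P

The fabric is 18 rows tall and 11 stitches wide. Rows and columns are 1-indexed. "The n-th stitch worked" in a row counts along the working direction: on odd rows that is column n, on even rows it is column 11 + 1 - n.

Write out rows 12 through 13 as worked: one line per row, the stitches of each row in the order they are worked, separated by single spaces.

Row 12: chart row 4, WS - tiled (columns 1-11): / K K P / P P / K K P; work from column 11 back to 1 with K<->P swapped.
Row 13: chart row 1, RS - tile across columns 1-11 and work as-is.

== ROWS AS WORKED ==
K P P / K K / K P P /
O P P K K K K O P P K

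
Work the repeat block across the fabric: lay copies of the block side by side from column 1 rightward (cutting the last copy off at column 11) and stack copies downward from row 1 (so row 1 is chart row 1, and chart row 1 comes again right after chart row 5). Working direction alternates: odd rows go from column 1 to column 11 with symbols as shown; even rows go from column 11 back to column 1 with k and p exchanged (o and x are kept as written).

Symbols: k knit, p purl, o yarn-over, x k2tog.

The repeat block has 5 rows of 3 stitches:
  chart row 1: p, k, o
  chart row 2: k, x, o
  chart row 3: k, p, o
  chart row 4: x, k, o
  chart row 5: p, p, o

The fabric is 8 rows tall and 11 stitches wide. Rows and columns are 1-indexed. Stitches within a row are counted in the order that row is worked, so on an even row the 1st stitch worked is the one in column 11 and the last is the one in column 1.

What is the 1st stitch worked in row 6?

Row 6: (6-1) mod 5 = 0, so use chart row 1. Even row -> WS.
Chart row 1 tiled across columns 1-11: p k o p k o p k o p k
WS: work from column 11 back to column 1 (reverse the tiled row), swapping k<->p (o and x unchanged).
Row 6 as worked: p k o p k o p k o p k
Stitch 1 in working order -> p

Result:
p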